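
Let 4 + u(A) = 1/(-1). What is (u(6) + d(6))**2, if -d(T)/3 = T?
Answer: 529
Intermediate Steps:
u(A) = -5 (u(A) = -4 + 1/(-1) = -4 - 1 = -5)
d(T) = -3*T
(u(6) + d(6))**2 = (-5 - 3*6)**2 = (-5 - 18)**2 = (-23)**2 = 529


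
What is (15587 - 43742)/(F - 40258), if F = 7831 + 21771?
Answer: 9385/3552 ≈ 2.6422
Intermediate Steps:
F = 29602
(15587 - 43742)/(F - 40258) = (15587 - 43742)/(29602 - 40258) = -28155/(-10656) = -28155*(-1/10656) = 9385/3552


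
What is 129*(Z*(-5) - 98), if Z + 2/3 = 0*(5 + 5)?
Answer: -12212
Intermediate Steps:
Z = -⅔ (Z = -⅔ + 0*(5 + 5) = -⅔ + 0*10 = -⅔ + 0 = -⅔ ≈ -0.66667)
129*(Z*(-5) - 98) = 129*(-⅔*(-5) - 98) = 129*(10/3 - 98) = 129*(-284/3) = -12212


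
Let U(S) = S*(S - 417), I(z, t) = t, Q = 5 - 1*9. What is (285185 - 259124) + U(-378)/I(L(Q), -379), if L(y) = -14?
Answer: 9576609/379 ≈ 25268.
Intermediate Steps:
Q = -4 (Q = 5 - 9 = -4)
U(S) = S*(-417 + S)
(285185 - 259124) + U(-378)/I(L(Q), -379) = (285185 - 259124) - 378*(-417 - 378)/(-379) = 26061 - 378*(-795)*(-1/379) = 26061 + 300510*(-1/379) = 26061 - 300510/379 = 9576609/379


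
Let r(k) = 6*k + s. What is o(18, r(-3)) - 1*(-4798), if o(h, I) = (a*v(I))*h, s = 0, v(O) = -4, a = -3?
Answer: 5014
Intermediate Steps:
r(k) = 6*k (r(k) = 6*k + 0 = 6*k)
o(h, I) = 12*h (o(h, I) = (-3*(-4))*h = 12*h)
o(18, r(-3)) - 1*(-4798) = 12*18 - 1*(-4798) = 216 + 4798 = 5014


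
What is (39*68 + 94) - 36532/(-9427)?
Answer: 25923074/9427 ≈ 2749.9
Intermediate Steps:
(39*68 + 94) - 36532/(-9427) = (2652 + 94) - 36532*(-1)/9427 = 2746 - 1*(-36532/9427) = 2746 + 36532/9427 = 25923074/9427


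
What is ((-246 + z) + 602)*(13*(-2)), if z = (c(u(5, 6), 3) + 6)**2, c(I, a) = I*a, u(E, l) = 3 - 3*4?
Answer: -20722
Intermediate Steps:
u(E, l) = -9 (u(E, l) = 3 - 12 = -9)
z = 441 (z = (-9*3 + 6)**2 = (-27 + 6)**2 = (-21)**2 = 441)
((-246 + z) + 602)*(13*(-2)) = ((-246 + 441) + 602)*(13*(-2)) = (195 + 602)*(-26) = 797*(-26) = -20722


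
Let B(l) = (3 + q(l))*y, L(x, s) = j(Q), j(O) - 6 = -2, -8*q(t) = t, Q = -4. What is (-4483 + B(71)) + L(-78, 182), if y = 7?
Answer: -36161/8 ≈ -4520.1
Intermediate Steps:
q(t) = -t/8
j(O) = 4 (j(O) = 6 - 2 = 4)
L(x, s) = 4
B(l) = 21 - 7*l/8 (B(l) = (3 - l/8)*7 = 21 - 7*l/8)
(-4483 + B(71)) + L(-78, 182) = (-4483 + (21 - 7/8*71)) + 4 = (-4483 + (21 - 497/8)) + 4 = (-4483 - 329/8) + 4 = -36193/8 + 4 = -36161/8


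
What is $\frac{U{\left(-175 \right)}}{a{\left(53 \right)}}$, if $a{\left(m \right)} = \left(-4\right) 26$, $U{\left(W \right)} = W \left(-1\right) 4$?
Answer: $- \frac{175}{26} \approx -6.7308$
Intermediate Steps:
$U{\left(W \right)} = - 4 W$ ($U{\left(W \right)} = - W 4 = - 4 W$)
$a{\left(m \right)} = -104$
$\frac{U{\left(-175 \right)}}{a{\left(53 \right)}} = \frac{\left(-4\right) \left(-175\right)}{-104} = 700 \left(- \frac{1}{104}\right) = - \frac{175}{26}$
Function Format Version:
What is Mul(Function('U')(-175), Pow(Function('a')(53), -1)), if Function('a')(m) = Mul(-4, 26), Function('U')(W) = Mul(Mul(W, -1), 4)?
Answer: Rational(-175, 26) ≈ -6.7308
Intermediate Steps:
Function('U')(W) = Mul(-4, W) (Function('U')(W) = Mul(Mul(-1, W), 4) = Mul(-4, W))
Function('a')(m) = -104
Mul(Function('U')(-175), Pow(Function('a')(53), -1)) = Mul(Mul(-4, -175), Pow(-104, -1)) = Mul(700, Rational(-1, 104)) = Rational(-175, 26)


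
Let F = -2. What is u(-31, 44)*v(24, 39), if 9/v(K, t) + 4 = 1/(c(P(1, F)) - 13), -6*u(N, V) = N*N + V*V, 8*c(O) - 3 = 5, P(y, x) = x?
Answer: 52146/49 ≈ 1064.2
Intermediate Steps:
c(O) = 1 (c(O) = 3/8 + (⅛)*5 = 3/8 + 5/8 = 1)
u(N, V) = -N²/6 - V²/6 (u(N, V) = -(N*N + V*V)/6 = -(N² + V²)/6 = -N²/6 - V²/6)
v(K, t) = -108/49 (v(K, t) = 9/(-4 + 1/(1 - 13)) = 9/(-4 + 1/(-12)) = 9/(-4 - 1/12) = 9/(-49/12) = 9*(-12/49) = -108/49)
u(-31, 44)*v(24, 39) = (-⅙*(-31)² - ⅙*44²)*(-108/49) = (-⅙*961 - ⅙*1936)*(-108/49) = (-961/6 - 968/3)*(-108/49) = -2897/6*(-108/49) = 52146/49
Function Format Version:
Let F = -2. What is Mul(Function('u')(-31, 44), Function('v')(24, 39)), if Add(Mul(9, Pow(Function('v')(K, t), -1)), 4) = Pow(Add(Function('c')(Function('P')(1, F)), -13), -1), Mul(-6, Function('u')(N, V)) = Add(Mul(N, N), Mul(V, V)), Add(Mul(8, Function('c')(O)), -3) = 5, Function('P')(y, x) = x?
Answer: Rational(52146, 49) ≈ 1064.2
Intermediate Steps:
Function('c')(O) = 1 (Function('c')(O) = Add(Rational(3, 8), Mul(Rational(1, 8), 5)) = Add(Rational(3, 8), Rational(5, 8)) = 1)
Function('u')(N, V) = Add(Mul(Rational(-1, 6), Pow(N, 2)), Mul(Rational(-1, 6), Pow(V, 2))) (Function('u')(N, V) = Mul(Rational(-1, 6), Add(Mul(N, N), Mul(V, V))) = Mul(Rational(-1, 6), Add(Pow(N, 2), Pow(V, 2))) = Add(Mul(Rational(-1, 6), Pow(N, 2)), Mul(Rational(-1, 6), Pow(V, 2))))
Function('v')(K, t) = Rational(-108, 49) (Function('v')(K, t) = Mul(9, Pow(Add(-4, Pow(Add(1, -13), -1)), -1)) = Mul(9, Pow(Add(-4, Pow(-12, -1)), -1)) = Mul(9, Pow(Add(-4, Rational(-1, 12)), -1)) = Mul(9, Pow(Rational(-49, 12), -1)) = Mul(9, Rational(-12, 49)) = Rational(-108, 49))
Mul(Function('u')(-31, 44), Function('v')(24, 39)) = Mul(Add(Mul(Rational(-1, 6), Pow(-31, 2)), Mul(Rational(-1, 6), Pow(44, 2))), Rational(-108, 49)) = Mul(Add(Mul(Rational(-1, 6), 961), Mul(Rational(-1, 6), 1936)), Rational(-108, 49)) = Mul(Add(Rational(-961, 6), Rational(-968, 3)), Rational(-108, 49)) = Mul(Rational(-2897, 6), Rational(-108, 49)) = Rational(52146, 49)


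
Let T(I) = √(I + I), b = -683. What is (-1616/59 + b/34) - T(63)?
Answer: -95241/2006 - 3*√14 ≈ -58.703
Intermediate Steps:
T(I) = √2*√I (T(I) = √(2*I) = √2*√I)
(-1616/59 + b/34) - T(63) = (-1616/59 - 683/34) - √2*√63 = (-1616*1/59 - 683*1/34) - √2*3*√7 = (-1616/59 - 683/34) - 3*√14 = -95241/2006 - 3*√14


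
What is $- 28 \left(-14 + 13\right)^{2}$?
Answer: $-28$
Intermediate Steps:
$- 28 \left(-14 + 13\right)^{2} = - 28 \left(-1\right)^{2} = \left(-28\right) 1 = -28$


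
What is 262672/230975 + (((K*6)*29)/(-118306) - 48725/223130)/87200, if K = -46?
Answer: 2418545896297446021/2126699790637342400 ≈ 1.1372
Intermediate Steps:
262672/230975 + (((K*6)*29)/(-118306) - 48725/223130)/87200 = 262672/230975 + ((-46*6*29)/(-118306) - 48725/223130)/87200 = 262672*(1/230975) + (-276*29*(-1/118306) - 48725*1/223130)*(1/87200) = 262672/230975 + (-8004*(-1/118306) - 9745/44626)*(1/87200) = 262672/230975 + (4002/59153 - 9745/44626)*(1/87200) = 262672/230975 - 397852733/2639761778*1/87200 = 262672/230975 - 397852733/230187227041600 = 2418545896297446021/2126699790637342400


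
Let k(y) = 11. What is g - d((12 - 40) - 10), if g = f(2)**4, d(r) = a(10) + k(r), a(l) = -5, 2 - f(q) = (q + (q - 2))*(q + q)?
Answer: 1290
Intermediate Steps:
f(q) = 2 - 2*q*(-2 + 2*q) (f(q) = 2 - (q + (q - 2))*(q + q) = 2 - (q + (-2 + q))*2*q = 2 - (-2 + 2*q)*2*q = 2 - 2*q*(-2 + 2*q))
d(r) = 6 (d(r) = -5 + 11 = 6)
g = 1296 (g = (2 - 4*2**2 + 4*2)**4 = (2 - 4*4 + 8)**4 = (2 - 16 + 8)**4 = (-6)**4 = 1296)
g - d((12 - 40) - 10) = 1296 - 1*6 = 1296 - 6 = 1290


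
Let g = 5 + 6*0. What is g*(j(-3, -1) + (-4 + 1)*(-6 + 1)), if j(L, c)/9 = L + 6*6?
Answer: 1560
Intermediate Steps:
j(L, c) = 324 + 9*L (j(L, c) = 9*(L + 6*6) = 9*(L + 36) = 9*(36 + L) = 324 + 9*L)
g = 5 (g = 5 + 0 = 5)
g*(j(-3, -1) + (-4 + 1)*(-6 + 1)) = 5*((324 + 9*(-3)) + (-4 + 1)*(-6 + 1)) = 5*((324 - 27) - 3*(-5)) = 5*(297 + 15) = 5*312 = 1560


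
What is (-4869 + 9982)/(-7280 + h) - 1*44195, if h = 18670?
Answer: -503375937/11390 ≈ -44195.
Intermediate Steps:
(-4869 + 9982)/(-7280 + h) - 1*44195 = (-4869 + 9982)/(-7280 + 18670) - 1*44195 = 5113/11390 - 44195 = -503375937/11390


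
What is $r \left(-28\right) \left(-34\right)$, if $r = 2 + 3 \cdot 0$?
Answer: $1904$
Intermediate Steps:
$r = 2$ ($r = 2 + 0 = 2$)
$r \left(-28\right) \left(-34\right) = 2 \left(-28\right) \left(-34\right) = \left(-56\right) \left(-34\right) = 1904$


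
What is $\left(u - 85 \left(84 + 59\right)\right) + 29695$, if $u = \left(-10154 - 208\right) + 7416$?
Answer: $14594$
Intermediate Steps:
$u = -2946$ ($u = -10362 + 7416 = -2946$)
$\left(u - 85 \left(84 + 59\right)\right) + 29695 = \left(-2946 - 85 \left(84 + 59\right)\right) + 29695 = \left(-2946 - 12155\right) + 29695 = -15101 + 29695 = 14594$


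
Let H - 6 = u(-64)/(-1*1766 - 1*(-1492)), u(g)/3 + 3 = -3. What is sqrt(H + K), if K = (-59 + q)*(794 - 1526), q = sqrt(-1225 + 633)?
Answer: sqrt(810709419 - 54955632*I*sqrt(37))/137 ≈ 212.03 - 41.999*I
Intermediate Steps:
u(g) = -18 (u(g) = -9 + 3*(-3) = -9 - 9 = -18)
q = 4*I*sqrt(37) (q = sqrt(-592) = 4*I*sqrt(37) ≈ 24.331*I)
K = 43188 - 2928*I*sqrt(37) (K = (-59 + 4*I*sqrt(37))*(794 - 1526) = (-59 + 4*I*sqrt(37))*(-732) = 43188 - 2928*I*sqrt(37) ≈ 43188.0 - 17810.0*I)
H = 831/137 (H = 6 - 18/(-1*1766 - 1*(-1492)) = 6 - 18/(-1766 + 1492) = 6 - 18/(-274) = 6 - 18*(-1/274) = 6 + 9/137 = 831/137 ≈ 6.0657)
sqrt(H + K) = sqrt(831/137 + (43188 - 2928*I*sqrt(37))) = sqrt(5917587/137 - 2928*I*sqrt(37))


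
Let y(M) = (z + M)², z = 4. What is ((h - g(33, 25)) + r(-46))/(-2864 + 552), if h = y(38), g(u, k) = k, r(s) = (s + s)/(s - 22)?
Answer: -14793/19652 ≈ -0.75275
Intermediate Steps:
r(s) = 2*s/(-22 + s) (r(s) = (2*s)/(-22 + s) = 2*s/(-22 + s))
y(M) = (4 + M)²
h = 1764 (h = (4 + 38)² = 42² = 1764)
((h - g(33, 25)) + r(-46))/(-2864 + 552) = ((1764 - 1*25) + 2*(-46)/(-22 - 46))/(-2864 + 552) = ((1764 - 25) + 2*(-46)/(-68))/(-2312) = (1739 + 2*(-46)*(-1/68))*(-1/2312) = (1739 + 23/17)*(-1/2312) = (29586/17)*(-1/2312) = -14793/19652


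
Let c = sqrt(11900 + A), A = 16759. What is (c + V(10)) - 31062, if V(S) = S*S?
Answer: -30962 + sqrt(28659) ≈ -30793.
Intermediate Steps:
V(S) = S**2
c = sqrt(28659) (c = sqrt(11900 + 16759) = sqrt(28659) ≈ 169.29)
(c + V(10)) - 31062 = (sqrt(28659) + 10**2) - 31062 = (sqrt(28659) + 100) - 31062 = (100 + sqrt(28659)) - 31062 = -30962 + sqrt(28659)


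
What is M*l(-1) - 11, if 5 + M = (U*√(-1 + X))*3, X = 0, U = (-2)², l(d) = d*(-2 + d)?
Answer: -26 + 36*I ≈ -26.0 + 36.0*I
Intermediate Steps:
U = 4
M = -5 + 12*I (M = -5 + (4*√(-1 + 0))*3 = -5 + (4*√(-1))*3 = -5 + (4*I)*3 = -5 + 12*I ≈ -5.0 + 12.0*I)
M*l(-1) - 11 = (-5 + 12*I)*(-(-2 - 1)) - 11 = (-5 + 12*I)*(-1*(-3)) - 11 = (-5 + 12*I)*3 - 11 = (-15 + 36*I) - 11 = -26 + 36*I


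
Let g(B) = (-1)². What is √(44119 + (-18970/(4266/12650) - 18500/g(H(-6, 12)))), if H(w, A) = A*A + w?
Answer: I*√15485561751/711 ≈ 175.02*I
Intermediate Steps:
H(w, A) = w + A² (H(w, A) = A² + w = w + A²)
g(B) = 1
√(44119 + (-18970/(4266/12650) - 18500/g(H(-6, 12)))) = √(44119 + (-18970/(4266/12650) - 18500/1)) = √(44119 + (-18970/(4266*(1/12650)) - 18500*1)) = √(44119 + (-18970/2133/6325 - 18500)) = √(44119 + (-18970*6325/2133 - 18500)) = √(44119 + (-119985250/2133 - 18500)) = √(44119 - 159445750/2133) = √(-65339923/2133) = I*√15485561751/711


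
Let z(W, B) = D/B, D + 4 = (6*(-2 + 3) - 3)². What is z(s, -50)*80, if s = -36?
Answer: -8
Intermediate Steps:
D = 5 (D = -4 + (6*(-2 + 3) - 3)² = -4 + (6*1 - 3)² = -4 + (6 - 3)² = -4 + 3² = -4 + 9 = 5)
z(W, B) = 5/B
z(s, -50)*80 = (5/(-50))*80 = (5*(-1/50))*80 = -⅒*80 = -8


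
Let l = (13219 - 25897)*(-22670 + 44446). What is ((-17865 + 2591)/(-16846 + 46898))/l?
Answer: 7637/4148319899328 ≈ 1.8410e-9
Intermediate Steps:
l = -276076128 (l = -12678*21776 = -276076128)
((-17865 + 2591)/(-16846 + 46898))/l = ((-17865 + 2591)/(-16846 + 46898))/(-276076128) = -15274/30052*(-1/276076128) = -15274*1/30052*(-1/276076128) = -7637/15026*(-1/276076128) = 7637/4148319899328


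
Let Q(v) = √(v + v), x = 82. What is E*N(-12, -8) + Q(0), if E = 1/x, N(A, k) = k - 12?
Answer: -10/41 ≈ -0.24390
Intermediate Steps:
N(A, k) = -12 + k
Q(v) = √2*√v (Q(v) = √(2*v) = √2*√v)
E = 1/82 ≈ 0.012195
E*N(-12, -8) + Q(0) = (-12 - 8)/82 + √2*√0 = (1/82)*(-20) + √2*0 = -10/41 + 0 = -10/41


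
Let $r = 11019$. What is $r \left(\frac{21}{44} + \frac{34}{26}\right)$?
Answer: $\frac{11250399}{572} \approx 19669.0$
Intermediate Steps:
$r \left(\frac{21}{44} + \frac{34}{26}\right) = 11019 \left(\frac{21}{44} + \frac{34}{26}\right) = 11019 \left(21 \cdot \frac{1}{44} + 34 \cdot \frac{1}{26}\right) = 11019 \left(\frac{21}{44} + \frac{17}{13}\right) = 11019 \cdot \frac{1021}{572} = \frac{11250399}{572}$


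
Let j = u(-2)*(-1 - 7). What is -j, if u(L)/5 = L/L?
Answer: 40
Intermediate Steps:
u(L) = 5 (u(L) = 5*(L/L) = 5*1 = 5)
j = -40 (j = 5*(-1 - 7) = 5*(-8) = -40)
-j = -1*(-40) = 40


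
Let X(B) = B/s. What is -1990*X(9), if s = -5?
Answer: 3582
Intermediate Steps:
X(B) = -B/5 (X(B) = B/(-5) = B*(-⅕) = -B/5)
-1990*X(9) = -(-398)*9 = -1990*(-9/5) = 3582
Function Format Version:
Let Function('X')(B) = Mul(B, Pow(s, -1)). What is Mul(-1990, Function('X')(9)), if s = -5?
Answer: 3582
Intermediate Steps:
Function('X')(B) = Mul(Rational(-1, 5), B) (Function('X')(B) = Mul(B, Pow(-5, -1)) = Mul(B, Rational(-1, 5)) = Mul(Rational(-1, 5), B))
Mul(-1990, Function('X')(9)) = Mul(-1990, Mul(Rational(-1, 5), 9)) = Mul(-1990, Rational(-9, 5)) = 3582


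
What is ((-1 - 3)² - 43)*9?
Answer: -243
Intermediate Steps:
((-1 - 3)² - 43)*9 = ((-4)² - 43)*9 = (16 - 43)*9 = -27*9 = -243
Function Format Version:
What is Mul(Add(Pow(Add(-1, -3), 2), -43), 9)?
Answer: -243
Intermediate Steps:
Mul(Add(Pow(Add(-1, -3), 2), -43), 9) = Mul(Add(Pow(-4, 2), -43), 9) = Mul(Add(16, -43), 9) = Mul(-27, 9) = -243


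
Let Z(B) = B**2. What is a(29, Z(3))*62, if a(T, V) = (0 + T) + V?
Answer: 2356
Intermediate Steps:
a(T, V) = T + V
a(29, Z(3))*62 = (29 + 3**2)*62 = (29 + 9)*62 = 38*62 = 2356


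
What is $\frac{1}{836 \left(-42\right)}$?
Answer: $- \frac{1}{35112} \approx -2.848 \cdot 10^{-5}$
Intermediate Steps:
$\frac{1}{836 \left(-42\right)} = \frac{1}{-35112} = - \frac{1}{35112}$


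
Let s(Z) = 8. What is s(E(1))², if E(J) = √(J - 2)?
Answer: 64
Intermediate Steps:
E(J) = √(-2 + J)
s(E(1))² = 8² = 64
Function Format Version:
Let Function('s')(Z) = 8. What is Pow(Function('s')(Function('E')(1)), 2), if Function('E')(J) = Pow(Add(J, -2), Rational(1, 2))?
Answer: 64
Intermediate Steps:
Function('E')(J) = Pow(Add(-2, J), Rational(1, 2))
Pow(Function('s')(Function('E')(1)), 2) = Pow(8, 2) = 64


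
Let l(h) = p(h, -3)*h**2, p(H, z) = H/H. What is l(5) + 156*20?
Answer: 3145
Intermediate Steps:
p(H, z) = 1
l(h) = h**2 (l(h) = 1*h**2 = h**2)
l(5) + 156*20 = 5**2 + 156*20 = 25 + 3120 = 3145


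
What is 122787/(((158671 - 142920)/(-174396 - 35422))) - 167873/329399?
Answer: -8486283640365257/5188363649 ≈ -1.6356e+6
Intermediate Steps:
122787/(((158671 - 142920)/(-174396 - 35422))) - 167873/329399 = 122787/((15751/(-209818))) - 167873*1/329399 = 122787/((15751*(-1/209818))) - 167873/329399 = 122787/(-15751/209818) - 167873/329399 = 122787*(-209818/15751) - 167873/329399 = -25762922766/15751 - 167873/329399 = -8486283640365257/5188363649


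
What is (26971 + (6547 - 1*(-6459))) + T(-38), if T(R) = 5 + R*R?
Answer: 41426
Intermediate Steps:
T(R) = 5 + R²
(26971 + (6547 - 1*(-6459))) + T(-38) = (26971 + (6547 - 1*(-6459))) + (5 + (-38)²) = (26971 + (6547 + 6459)) + (5 + 1444) = (26971 + 13006) + 1449 = 39977 + 1449 = 41426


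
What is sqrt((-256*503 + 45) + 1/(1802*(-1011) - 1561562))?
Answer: I*sqrt(368382290505368518)/1691692 ≈ 358.78*I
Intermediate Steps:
sqrt((-256*503 + 45) + 1/(1802*(-1011) - 1561562)) = sqrt((-128768 + 45) + 1/(-1821822 - 1561562)) = sqrt(-128723 + 1/(-3383384)) = sqrt(-128723 - 1/3383384) = sqrt(-435519338633/3383384) = I*sqrt(368382290505368518)/1691692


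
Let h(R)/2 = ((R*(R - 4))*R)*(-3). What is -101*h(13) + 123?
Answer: 921849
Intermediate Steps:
h(R) = -6*R**2*(-4 + R) (h(R) = 2*(((R*(R - 4))*R)*(-3)) = 2*(((R*(-4 + R))*R)*(-3)) = 2*((R**2*(-4 + R))*(-3)) = 2*(-3*R**2*(-4 + R)) = -6*R**2*(-4 + R))
-101*h(13) + 123 = -606*13**2*(4 - 1*13) + 123 = -606*169*(4 - 13) + 123 = -606*169*(-9) + 123 = -101*(-9126) + 123 = 921726 + 123 = 921849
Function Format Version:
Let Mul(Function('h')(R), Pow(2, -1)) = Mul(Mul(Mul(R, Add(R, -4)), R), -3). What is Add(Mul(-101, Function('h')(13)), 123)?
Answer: 921849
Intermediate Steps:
Function('h')(R) = Mul(-6, Pow(R, 2), Add(-4, R)) (Function('h')(R) = Mul(2, Mul(Mul(Mul(R, Add(R, -4)), R), -3)) = Mul(2, Mul(Mul(Mul(R, Add(-4, R)), R), -3)) = Mul(2, Mul(Mul(Pow(R, 2), Add(-4, R)), -3)) = Mul(2, Mul(-3, Pow(R, 2), Add(-4, R))) = Mul(-6, Pow(R, 2), Add(-4, R)))
Add(Mul(-101, Function('h')(13)), 123) = Add(Mul(-101, Mul(6, Pow(13, 2), Add(4, Mul(-1, 13)))), 123) = Add(Mul(-101, Mul(6, 169, Add(4, -13))), 123) = Add(Mul(-101, Mul(6, 169, -9)), 123) = Add(Mul(-101, -9126), 123) = Add(921726, 123) = 921849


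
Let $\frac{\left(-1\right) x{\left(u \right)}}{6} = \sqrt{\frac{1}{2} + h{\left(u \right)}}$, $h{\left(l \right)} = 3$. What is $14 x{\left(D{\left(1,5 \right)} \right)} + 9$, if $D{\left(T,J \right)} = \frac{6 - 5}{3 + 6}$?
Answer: $9 - 42 \sqrt{14} \approx -148.15$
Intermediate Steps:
$D{\left(T,J \right)} = \frac{1}{9}$ ($D{\left(T,J \right)} = 1 \cdot \frac{1}{9} = \frac{1}{9}$)
$x{\left(u \right)} = - 3 \sqrt{14}$ ($x{\left(u \right)} = - 6 \sqrt{\frac{1}{2} + 3} = - 6 \sqrt{\frac{7}{2}} = - 6 \frac{\sqrt{14}}{2} = - 3 \sqrt{14}$)
$14 x{\left(D{\left(1,5 \right)} \right)} + 9 = 14 \left(- 3 \sqrt{14}\right) + 9 = - 42 \sqrt{14} + 9 = 9 - 42 \sqrt{14}$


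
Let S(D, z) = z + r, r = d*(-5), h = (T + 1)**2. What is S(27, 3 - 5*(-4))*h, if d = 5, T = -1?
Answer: 0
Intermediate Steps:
h = 0 (h = (-1 + 1)**2 = 0**2 = 0)
r = -25 (r = 5*(-5) = -25)
S(D, z) = -25 + z (S(D, z) = z - 25 = -25 + z)
S(27, 3 - 5*(-4))*h = (-25 + (3 - 5*(-4)))*0 = (-25 + (3 + 20))*0 = (-25 + 23)*0 = -2*0 = 0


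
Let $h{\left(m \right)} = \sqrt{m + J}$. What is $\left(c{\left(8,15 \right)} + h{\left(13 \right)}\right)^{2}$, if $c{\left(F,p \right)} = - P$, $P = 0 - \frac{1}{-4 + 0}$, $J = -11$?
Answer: $\frac{33}{16} - \frac{\sqrt{2}}{2} \approx 1.3554$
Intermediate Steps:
$P = \frac{1}{4}$ ($P = 0 - \frac{1}{-4} = 0 - - \frac{1}{4} = 0 + \frac{1}{4} = \frac{1}{4} \approx 0.25$)
$h{\left(m \right)} = \sqrt{-11 + m}$ ($h{\left(m \right)} = \sqrt{m - 11} = \sqrt{-11 + m}$)
$c{\left(F,p \right)} = - \frac{1}{4}$ ($c{\left(F,p \right)} = \left(-1\right) \frac{1}{4} = - \frac{1}{4}$)
$\left(c{\left(8,15 \right)} + h{\left(13 \right)}\right)^{2} = \left(- \frac{1}{4} + \sqrt{-11 + 13}\right)^{2} = \left(- \frac{1}{4} + \sqrt{2}\right)^{2}$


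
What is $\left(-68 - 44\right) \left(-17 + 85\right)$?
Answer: $-7616$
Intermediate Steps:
$\left(-68 - 44\right) \left(-17 + 85\right) = \left(-68 - 44\right) 68 = \left(-112\right) 68 = -7616$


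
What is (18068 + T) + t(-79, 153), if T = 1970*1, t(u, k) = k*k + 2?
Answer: 43449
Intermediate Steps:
t(u, k) = 2 + k² (t(u, k) = k² + 2 = 2 + k²)
T = 1970
(18068 + T) + t(-79, 153) = (18068 + 1970) + (2 + 153²) = 20038 + (2 + 23409) = 20038 + 23411 = 43449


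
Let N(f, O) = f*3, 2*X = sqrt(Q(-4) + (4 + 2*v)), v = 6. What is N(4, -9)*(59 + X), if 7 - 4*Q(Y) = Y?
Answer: 708 + 15*sqrt(3) ≈ 733.98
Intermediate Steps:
Q(Y) = 7/4 - Y/4
X = 5*sqrt(3)/4 (X = sqrt((7/4 - 1/4*(-4)) + (4 + 2*6))/2 = sqrt((7/4 + 1) + (4 + 12))/2 = sqrt(11/4 + 16)/2 = sqrt(75/4)/2 = (5*sqrt(3)/2)/2 = 5*sqrt(3)/4 ≈ 2.1651)
N(f, O) = 3*f
N(4, -9)*(59 + X) = (3*4)*(59 + 5*sqrt(3)/4) = 12*(59 + 5*sqrt(3)/4) = 708 + 15*sqrt(3)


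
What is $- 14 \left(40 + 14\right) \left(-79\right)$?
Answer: $59724$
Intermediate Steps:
$- 14 \left(40 + 14\right) \left(-79\right) = \left(-14\right) 54 \left(-79\right) = \left(-756\right) \left(-79\right) = 59724$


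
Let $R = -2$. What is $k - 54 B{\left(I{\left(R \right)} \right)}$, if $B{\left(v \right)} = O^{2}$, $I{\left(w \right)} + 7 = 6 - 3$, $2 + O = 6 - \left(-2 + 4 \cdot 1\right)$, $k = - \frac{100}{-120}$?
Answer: $- \frac{1291}{6} \approx -215.17$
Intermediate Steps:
$k = \frac{5}{6}$ ($k = \left(-100\right) \left(- \frac{1}{120}\right) = \frac{5}{6} \approx 0.83333$)
$O = 2$ ($O = -2 + \left(6 - \left(-2 + 4 \cdot 1\right)\right) = -2 + \left(6 - \left(-2 + 4\right)\right) = -2 + \left(6 - 2\right) = -2 + 4 = 2$)
$I{\left(w \right)} = -4$ ($I{\left(w \right)} = -7 + \left(6 - 3\right) = -7 + 3 = -4$)
$B{\left(v \right)} = 4$ ($B{\left(v \right)} = 2^{2} = 4$)
$k - 54 B{\left(I{\left(R \right)} \right)} = \frac{5}{6} - 216 = - \frac{1291}{6}$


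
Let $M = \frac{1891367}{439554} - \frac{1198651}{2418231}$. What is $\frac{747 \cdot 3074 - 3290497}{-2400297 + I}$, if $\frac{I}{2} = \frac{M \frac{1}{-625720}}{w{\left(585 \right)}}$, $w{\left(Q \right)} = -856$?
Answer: $\frac{94339730256459323893552320}{227760052378185494944866119} \approx 0.41421$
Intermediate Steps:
$M = \frac{1348963490041}{354314369658}$ ($M = 1891367 \cdot \frac{1}{439554} - \frac{1198651}{2418231} = \frac{1891367}{439554} - \frac{1198651}{2418231} = \frac{1348963490041}{354314369658} \approx 3.8073$)
$I = \frac{1348963490041}{94888279399668809280}$ ($I = 2 \frac{\frac{1348963490041}{354314369658} \frac{1}{-625720}}{-856} = 2 \cdot \frac{1348963490041}{354314369658} \left(- \frac{1}{625720}\right) \left(- \frac{1}{856}\right) = 2 \left(\left(- \frac{1348963490041}{221701587382403760}\right) \left(- \frac{1}{856}\right)\right) = 2 \cdot \frac{1348963490041}{189776558799337618560} = \frac{1348963490041}{94888279399668809280} \approx 1.4216 \cdot 10^{-8}$)
$\frac{747 \cdot 3074 - 3290497}{-2400297 + I} = \frac{747 \cdot 3074 - 3290497}{-2400297 + \frac{1348963490041}{94888279399668809280}} = \frac{2296278 - 3290497}{- \frac{227760052378185494944866119}{94888279399668809280}} = \left(-994219\right) \left(- \frac{94888279399668809280}{227760052378185494944866119}\right) = \frac{94339730256459323893552320}{227760052378185494944866119}$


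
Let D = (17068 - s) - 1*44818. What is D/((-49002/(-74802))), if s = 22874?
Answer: -631129408/8167 ≈ -77278.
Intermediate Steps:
D = -50624 (D = (17068 - 1*22874) - 1*44818 = (17068 - 22874) - 44818 = -5806 - 44818 = -50624)
D/((-49002/(-74802))) = -50624/((-49002/(-74802))) = -50624/((-49002*(-1/74802))) = -50624/8167/12467 = -50624*12467/8167 = -631129408/8167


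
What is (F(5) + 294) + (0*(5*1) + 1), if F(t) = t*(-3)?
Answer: 280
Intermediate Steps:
F(t) = -3*t
(F(5) + 294) + (0*(5*1) + 1) = (-3*5 + 294) + (0*(5*1) + 1) = (-15 + 294) + (0*5 + 1) = 279 + (0 + 1) = 279 + 1 = 280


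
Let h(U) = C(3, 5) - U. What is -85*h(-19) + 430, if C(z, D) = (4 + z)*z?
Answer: -2970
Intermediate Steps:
C(z, D) = z*(4 + z)
h(U) = 21 - U (h(U) = 3*(4 + 3) - U = 3*7 - U = 21 - U)
-85*h(-19) + 430 = -85*(21 - 1*(-19)) + 430 = -85*(21 + 19) + 430 = -85*40 + 430 = -3400 + 430 = -2970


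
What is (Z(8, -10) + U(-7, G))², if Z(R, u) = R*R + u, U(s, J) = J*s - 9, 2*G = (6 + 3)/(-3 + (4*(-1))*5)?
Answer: 4549689/2116 ≈ 2150.1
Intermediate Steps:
G = -9/46 (G = ((6 + 3)/(-3 + (4*(-1))*5))/2 = (9/(-3 - 4*5))/2 = (9/(-3 - 20))/2 = (9/(-23))/2 = (9*(-1/23))/2 = (½)*(-9/23) = -9/46 ≈ -0.19565)
U(s, J) = -9 + J*s
Z(R, u) = u + R² (Z(R, u) = R² + u = u + R²)
(Z(8, -10) + U(-7, G))² = ((-10 + 8²) + (-9 - 9/46*(-7)))² = ((-10 + 64) + (-9 + 63/46))² = (54 - 351/46)² = (2133/46)² = 4549689/2116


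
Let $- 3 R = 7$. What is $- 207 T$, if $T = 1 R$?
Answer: $483$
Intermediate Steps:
$R = - \frac{7}{3}$ ($R = \left(- \frac{1}{3}\right) 7 = - \frac{7}{3} \approx -2.3333$)
$T = - \frac{7}{3}$ ($T = 1 \left(- \frac{7}{3}\right) = - \frac{7}{3} \approx -2.3333$)
$- 207 T = \left(-207\right) \left(- \frac{7}{3}\right) = 483$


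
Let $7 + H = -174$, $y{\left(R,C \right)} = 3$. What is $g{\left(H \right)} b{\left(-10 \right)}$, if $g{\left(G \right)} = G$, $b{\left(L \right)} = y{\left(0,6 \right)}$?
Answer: $-543$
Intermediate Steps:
$b{\left(L \right)} = 3$
$H = -181$ ($H = -7 - 174 = -181$)
$g{\left(H \right)} b{\left(-10 \right)} = \left(-181\right) 3 = -543$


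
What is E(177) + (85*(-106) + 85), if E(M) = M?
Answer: -8748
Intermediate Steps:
E(177) + (85*(-106) + 85) = 177 + (85*(-106) + 85) = 177 + (-9010 + 85) = 177 - 8925 = -8748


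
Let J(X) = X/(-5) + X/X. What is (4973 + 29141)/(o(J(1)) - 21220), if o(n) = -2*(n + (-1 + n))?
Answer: -85285/53053 ≈ -1.6075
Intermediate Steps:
J(X) = 1 - X/5 (J(X) = X*(-⅕) + 1 = -X/5 + 1 = 1 - X/5)
o(n) = 2 - 4*n (o(n) = -2*(-1 + 2*n) = 2 - 4*n)
(4973 + 29141)/(o(J(1)) - 21220) = (4973 + 29141)/((2 - 4*(1 - ⅕*1)) - 21220) = 34114/((2 - 4*(1 - ⅕)) - 21220) = 34114/((2 - 4*⅘) - 21220) = 34114/((2 - 16/5) - 21220) = 34114/(-6/5 - 21220) = 34114/(-106106/5) = 34114*(-5/106106) = -85285/53053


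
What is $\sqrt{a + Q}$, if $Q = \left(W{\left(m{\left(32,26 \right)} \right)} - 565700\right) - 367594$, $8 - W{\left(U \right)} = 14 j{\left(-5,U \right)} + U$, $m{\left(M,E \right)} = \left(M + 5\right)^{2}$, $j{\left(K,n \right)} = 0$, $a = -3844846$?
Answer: $i \sqrt{4779501} \approx 2186.2 i$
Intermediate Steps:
$m{\left(M,E \right)} = \left(5 + M\right)^{2}$
$W{\left(U \right)} = 8 - U$ ($W{\left(U \right)} = 8 - \left(14 \cdot 0 + U\right) = 8 - \left(0 + U\right) = 8 - U$)
$Q = -934655$ ($Q = \left(\left(8 - \left(5 + 32\right)^{2}\right) - 565700\right) - 367594 = \left(\left(8 - 37^{2}\right) - 565700\right) - 367594 = \left(\left(8 - 1369\right) - 565700\right) - 367594 = \left(-1361 - 565700\right) - 367594 = -567061 - 367594 = -934655$)
$\sqrt{a + Q} = \sqrt{-3844846 - 934655} = \sqrt{-4779501} = i \sqrt{4779501}$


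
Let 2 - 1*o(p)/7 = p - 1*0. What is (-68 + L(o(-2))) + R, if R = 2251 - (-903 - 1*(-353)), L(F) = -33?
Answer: 2700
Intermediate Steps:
o(p) = 14 - 7*p (o(p) = 14 - 7*(p - 1*0) = 14 - 7*(p + 0) = 14 - 7*p)
R = 2801 (R = 2251 - (-903 + 353) = 2251 - 1*(-550) = 2251 + 550 = 2801)
(-68 + L(o(-2))) + R = (-68 - 33) + 2801 = -101 + 2801 = 2700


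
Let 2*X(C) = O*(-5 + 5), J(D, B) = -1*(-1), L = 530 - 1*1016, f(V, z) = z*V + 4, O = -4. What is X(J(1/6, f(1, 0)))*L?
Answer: 0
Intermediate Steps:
f(V, z) = 4 + V*z (f(V, z) = V*z + 4 = 4 + V*z)
L = -486 (L = 530 - 1016 = -486)
J(D, B) = 1
X(C) = 0 (X(C) = (-4*(-5 + 5))/2 = (-4*0)/2 = (½)*0 = 0)
X(J(1/6, f(1, 0)))*L = 0*(-486) = 0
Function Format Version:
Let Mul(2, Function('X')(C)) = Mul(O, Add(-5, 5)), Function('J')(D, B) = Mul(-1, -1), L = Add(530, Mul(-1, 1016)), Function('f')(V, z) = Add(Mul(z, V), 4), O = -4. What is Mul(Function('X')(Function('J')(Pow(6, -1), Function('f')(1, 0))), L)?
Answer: 0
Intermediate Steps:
Function('f')(V, z) = Add(4, Mul(V, z)) (Function('f')(V, z) = Add(Mul(V, z), 4) = Add(4, Mul(V, z)))
L = -486 (L = Add(530, -1016) = -486)
Function('J')(D, B) = 1
Function('X')(C) = 0 (Function('X')(C) = Mul(Rational(1, 2), Mul(-4, Add(-5, 5))) = Mul(Rational(1, 2), Mul(-4, 0)) = Mul(Rational(1, 2), 0) = 0)
Mul(Function('X')(Function('J')(Pow(6, -1), Function('f')(1, 0))), L) = Mul(0, -486) = 0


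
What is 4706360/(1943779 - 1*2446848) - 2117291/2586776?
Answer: -13239442561439/1301326815544 ≈ -10.174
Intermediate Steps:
4706360/(1943779 - 1*2446848) - 2117291/2586776 = 4706360/(1943779 - 2446848) - 2117291*1/2586776 = 4706360/(-503069) - 2117291/2586776 = 4706360*(-1/503069) - 2117291/2586776 = -4706360/503069 - 2117291/2586776 = -13239442561439/1301326815544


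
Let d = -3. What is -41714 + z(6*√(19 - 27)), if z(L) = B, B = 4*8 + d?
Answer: -41685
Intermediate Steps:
B = 29 (B = 4*8 - 3 = 32 - 3 = 29)
z(L) = 29
-41714 + z(6*√(19 - 27)) = -41714 + 29 = -41685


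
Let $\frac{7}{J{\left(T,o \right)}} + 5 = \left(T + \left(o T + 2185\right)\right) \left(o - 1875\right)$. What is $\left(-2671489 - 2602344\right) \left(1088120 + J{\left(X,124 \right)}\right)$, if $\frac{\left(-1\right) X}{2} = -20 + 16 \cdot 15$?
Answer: $- \frac{530696927153683594431}{92479060} \approx -5.7386 \cdot 10^{12}$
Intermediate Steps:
$X = -440$ ($X = - 2 \left(-20 + 16 \cdot 15\right) = - 2 \left(-20 + 240\right) = \left(-2\right) 220 = -440$)
$J{\left(T,o \right)} = \frac{7}{-5 + \left(-1875 + o\right) \left(2185 + T + T o\right)}$ ($J{\left(T,o \right)} = \frac{7}{-5 + \left(T + \left(o T + 2185\right)\right) \left(o - 1875\right)} = \frac{7}{-5 + \left(T + \left(T o + 2185\right)\right) \left(-1875 + o\right)} = \frac{7}{-5 + \left(T + \left(2185 + T o\right)\right) \left(-1875 + o\right)} = \frac{7}{-5 + \left(2185 + T + T o\right) \left(-1875 + o\right)} = \frac{7}{-5 + \left(-1875 + o\right) \left(2185 + T + T o\right)}$)
$\left(-2671489 - 2602344\right) \left(1088120 + J{\left(X,124 \right)}\right) = \left(-2671489 - 2602344\right) \left(1088120 + \frac{7}{-4096880 - -825000 + 2185 \cdot 124 - 440 \cdot 124^{2} - \left(-824560\right) 124}\right) = - 5273833 \left(1088120 + \frac{7}{-4096880 + 825000 + 270940 - 6765440 + 102245440}\right) = - 5273833 \left(1088120 + \frac{7}{92479060}\right) = \left(-5273833\right) \frac{100628314767207}{92479060} = - \frac{530696927153683594431}{92479060}$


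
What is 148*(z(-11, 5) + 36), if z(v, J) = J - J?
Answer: 5328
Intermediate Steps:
z(v, J) = 0
148*(z(-11, 5) + 36) = 148*(0 + 36) = 148*36 = 5328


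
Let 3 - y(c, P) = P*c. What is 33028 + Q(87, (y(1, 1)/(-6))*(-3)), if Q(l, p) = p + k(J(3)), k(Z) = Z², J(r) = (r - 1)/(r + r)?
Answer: 297262/9 ≈ 33029.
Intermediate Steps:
J(r) = (-1 + r)/(2*r) (J(r) = (-1 + r)/((2*r)) = (-1 + r)*(1/(2*r)) = (-1 + r)/(2*r))
y(c, P) = 3 - P*c
Q(l, p) = ⅑ + p (Q(l, p) = p + ((½)*(-1 + 3)/3)² = p + ((½)*(⅓)*2)² = p + (⅓)² = p + ⅑ = ⅑ + p)
33028 + Q(87, (y(1, 1)/(-6))*(-3)) = 33028 + (⅑ + ((3 - 1*1*1)/(-6))*(-3)) = 33028 + (⅑ - (3 - 1)/6*(-3)) = 33028 + (⅑ - ⅙*2*(-3)) = 33028 + (⅑ - ⅓*(-3)) = 33028 + (⅑ + 1) = 33028 + 10/9 = 297262/9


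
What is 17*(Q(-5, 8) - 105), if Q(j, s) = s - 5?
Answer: -1734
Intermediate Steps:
Q(j, s) = -5 + s
17*(Q(-5, 8) - 105) = 17*((-5 + 8) - 105) = 17*(3 - 105) = 17*(-102) = -1734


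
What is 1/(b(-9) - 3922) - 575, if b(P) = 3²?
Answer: -2249976/3913 ≈ -575.00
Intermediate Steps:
b(P) = 9
1/(b(-9) - 3922) - 575 = 1/(9 - 3922) - 575 = 1/(-3913) - 575 = -1/3913 - 575 = -2249976/3913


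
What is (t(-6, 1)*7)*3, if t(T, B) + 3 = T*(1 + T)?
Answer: 567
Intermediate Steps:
t(T, B) = -3 + T*(1 + T)
(t(-6, 1)*7)*3 = ((-3 - 6 + (-6)**2)*7)*3 = ((-3 - 6 + 36)*7)*3 = (27*7)*3 = 189*3 = 567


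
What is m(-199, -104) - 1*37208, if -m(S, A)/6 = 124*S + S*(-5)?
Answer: 104878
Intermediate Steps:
m(S, A) = -714*S (m(S, A) = -6*(124*S + S*(-5)) = -6*(124*S - 5*S) = -714*S)
m(-199, -104) - 1*37208 = -714*(-199) - 1*37208 = 142086 - 37208 = 104878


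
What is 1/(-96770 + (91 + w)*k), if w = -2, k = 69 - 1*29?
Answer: -1/93210 ≈ -1.0728e-5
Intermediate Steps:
k = 40 (k = 69 - 29 = 40)
1/(-96770 + (91 + w)*k) = 1/(-96770 + (91 - 2)*40) = 1/(-96770 + 89*40) = 1/(-96770 + 3560) = 1/(-93210) = -1/93210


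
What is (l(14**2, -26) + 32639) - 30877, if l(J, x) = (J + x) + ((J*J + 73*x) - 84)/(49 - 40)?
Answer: 53822/9 ≈ 5980.2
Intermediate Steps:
l(J, x) = -28/3 + J + J**2/9 + 82*x/9 (l(J, x) = (J + x) + ((J**2 + 73*x) - 84)/9 = (J + x) + (-84 + J**2 + 73*x)*(1/9) = (J + x) + (-28/3 + J**2/9 + 73*x/9) = -28/3 + J + J**2/9 + 82*x/9)
(l(14**2, -26) + 32639) - 30877 = ((-28/3 + 14**2 + (14**2)**2/9 + (82/9)*(-26)) + 32639) - 30877 = ((-28/3 + 196 + (1/9)*196**2 - 2132/9) + 32639) - 30877 = ((-28/3 + 196 + (1/9)*38416 - 2132/9) + 32639) - 30877 = ((-28/3 + 196 + 38416/9 - 2132/9) + 32639) - 30877 = (37964/9 + 32639) - 30877 = 331715/9 - 30877 = 53822/9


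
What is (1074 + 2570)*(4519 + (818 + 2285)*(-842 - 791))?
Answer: -18448405920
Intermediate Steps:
(1074 + 2570)*(4519 + (818 + 2285)*(-842 - 791)) = 3644*(4519 + 3103*(-1633)) = 3644*(4519 - 5067199) = 3644*(-5062680) = -18448405920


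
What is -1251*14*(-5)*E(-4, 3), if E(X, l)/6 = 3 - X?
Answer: 3677940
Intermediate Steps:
E(X, l) = 18 - 6*X (E(X, l) = 6*(3 - X) = 18 - 6*X)
-1251*14*(-5)*E(-4, 3) = -1251*14*(-5)*(18 - 6*(-4)) = -(-87570)*(18 + 24) = -(-87570)*42 = -1251*(-2940) = 3677940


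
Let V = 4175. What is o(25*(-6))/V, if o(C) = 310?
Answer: 62/835 ≈ 0.074252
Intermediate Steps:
o(25*(-6))/V = 310/4175 = 310*(1/4175) = 62/835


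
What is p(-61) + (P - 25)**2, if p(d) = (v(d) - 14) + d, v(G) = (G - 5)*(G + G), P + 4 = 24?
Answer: 8002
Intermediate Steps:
P = 20 (P = -4 + 24 = 20)
v(G) = 2*G*(-5 + G) (v(G) = (-5 + G)*(2*G) = 2*G*(-5 + G))
p(d) = -14 + d + 2*d*(-5 + d) (p(d) = (2*d*(-5 + d) - 14) + d = (-14 + 2*d*(-5 + d)) + d = -14 + d + 2*d*(-5 + d))
p(-61) + (P - 25)**2 = (-14 - 61 + 2*(-61)*(-5 - 61)) + (20 - 25)**2 = (-14 - 61 + 2*(-61)*(-66)) + (-5)**2 = (-14 - 61 + 8052) + 25 = 7977 + 25 = 8002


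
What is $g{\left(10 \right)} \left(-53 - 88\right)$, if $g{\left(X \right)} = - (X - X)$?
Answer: $0$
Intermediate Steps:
$g{\left(X \right)} = 0$ ($g{\left(X \right)} = \left(-1\right) 0 = 0$)
$g{\left(10 \right)} \left(-53 - 88\right) = 0 \left(-53 - 88\right) = 0 \left(-141\right) = 0$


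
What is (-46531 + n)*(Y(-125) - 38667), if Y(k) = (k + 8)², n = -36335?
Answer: 2069826948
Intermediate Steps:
Y(k) = (8 + k)²
(-46531 + n)*(Y(-125) - 38667) = (-46531 - 36335)*((8 - 125)² - 38667) = -82866*((-117)² - 38667) = -82866*(13689 - 38667) = -82866*(-24978) = 2069826948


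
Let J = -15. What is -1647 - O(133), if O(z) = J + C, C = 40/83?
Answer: -135496/83 ≈ -1632.5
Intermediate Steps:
C = 40/83 (C = 40*(1/83) = 40/83 ≈ 0.48193)
O(z) = -1205/83 (O(z) = -15 + 40/83 = -1205/83)
-1647 - O(133) = -1647 - 1*(-1205/83) = -1647 + 1205/83 = -135496/83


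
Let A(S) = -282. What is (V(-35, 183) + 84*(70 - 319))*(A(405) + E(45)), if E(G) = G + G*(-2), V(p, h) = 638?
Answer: 6630906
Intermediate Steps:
E(G) = -G (E(G) = G - 2*G = -G)
(V(-35, 183) + 84*(70 - 319))*(A(405) + E(45)) = (638 + 84*(70 - 319))*(-282 - 1*45) = (638 + 84*(-249))*(-282 - 45) = (638 - 20916)*(-327) = -20278*(-327) = 6630906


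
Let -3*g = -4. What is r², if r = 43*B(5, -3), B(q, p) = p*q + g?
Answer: 3108169/9 ≈ 3.4535e+5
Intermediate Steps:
g = 4/3 (g = -⅓*(-4) = 4/3 ≈ 1.3333)
B(q, p) = 4/3 + p*q (B(q, p) = p*q + 4/3 = 4/3 + p*q)
r = -1763/3 (r = 43*(4/3 - 3*5) = 43*(4/3 - 15) = 43*(-41/3) = -1763/3 ≈ -587.67)
r² = (-1763/3)² = 3108169/9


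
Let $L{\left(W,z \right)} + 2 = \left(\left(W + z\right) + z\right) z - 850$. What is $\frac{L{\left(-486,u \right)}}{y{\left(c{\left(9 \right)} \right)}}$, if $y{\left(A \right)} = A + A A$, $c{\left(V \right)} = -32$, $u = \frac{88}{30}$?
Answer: $- \frac{127147}{55800} \approx -2.2786$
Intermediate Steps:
$u = \frac{44}{15}$ ($u = 88 \cdot \frac{1}{30} = \frac{44}{15} \approx 2.9333$)
$y{\left(A \right)} = A + A^{2}$
$L{\left(W,z \right)} = -852 + z \left(W + 2 z\right)$ ($L{\left(W,z \right)} = -2 + \left(\left(\left(W + z\right) + z\right) z - 850\right) = -2 + \left(\left(W + 2 z\right) z - 850\right) = -2 + \left(z \left(W + 2 z\right) - 850\right) = -2 + \left(-850 + z \left(W + 2 z\right)\right) = -852 + z \left(W + 2 z\right)$)
$\frac{L{\left(-486,u \right)}}{y{\left(c{\left(9 \right)} \right)}} = \frac{-852 + 2 \left(\frac{44}{15}\right)^{2} - \frac{7128}{5}}{\left(-32\right) \left(1 - 32\right)} = \frac{-852 + 2 \cdot \frac{1936}{225} - \frac{7128}{5}}{\left(-32\right) \left(-31\right)} = \frac{-852 + \frac{3872}{225} - \frac{7128}{5}}{992} = \left(- \frac{508588}{225}\right) \frac{1}{992} = - \frac{127147}{55800}$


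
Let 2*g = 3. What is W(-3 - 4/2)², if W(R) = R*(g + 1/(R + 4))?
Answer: 25/4 ≈ 6.2500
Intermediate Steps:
g = 3/2 (g = (½)*3 = 3/2 ≈ 1.5000)
W(R) = R*(3/2 + 1/(4 + R)) (W(R) = R*(3/2 + 1/(R + 4)) = R*(3/2 + 1/(4 + R)))
W(-3 - 4/2)² = ((-3 - 4/2)*(14 + 3*(-3 - 4/2))/(2*(4 + (-3 - 4/2))))² = ((-3 - 1*2)*(14 + 3*(-3 - 1*2))/(2*(4 + (-3 - 1*2))))² = ((-3 - 2)*(14 + 3*(-3 - 2))/(2*(4 + (-3 - 2))))² = ((½)*(-5)*(14 + 3*(-5))/(4 - 5))² = ((½)*(-5)*(14 - 15)/(-1))² = ((½)*(-5)*(-1)*(-1))² = (-5/2)² = 25/4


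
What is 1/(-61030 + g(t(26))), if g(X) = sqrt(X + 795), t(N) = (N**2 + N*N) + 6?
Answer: -61030/3724658747 - sqrt(2153)/3724658747 ≈ -1.6398e-5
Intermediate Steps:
t(N) = 6 + 2*N**2 (t(N) = (N**2 + N**2) + 6 = 2*N**2 + 6 = 6 + 2*N**2)
g(X) = sqrt(795 + X)
1/(-61030 + g(t(26))) = 1/(-61030 + sqrt(795 + (6 + 2*26**2))) = 1/(-61030 + sqrt(795 + (6 + 2*676))) = 1/(-61030 + sqrt(795 + (6 + 1352))) = 1/(-61030 + sqrt(795 + 1358)) = 1/(-61030 + sqrt(2153))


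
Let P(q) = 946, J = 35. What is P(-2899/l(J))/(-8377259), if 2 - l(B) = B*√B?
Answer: -86/761569 ≈ -0.00011292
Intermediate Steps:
l(B) = 2 - B^(3/2) (l(B) = 2 - B*√B = 2 - B^(3/2))
P(-2899/l(J))/(-8377259) = 946/(-8377259) = 946*(-1/8377259) = -86/761569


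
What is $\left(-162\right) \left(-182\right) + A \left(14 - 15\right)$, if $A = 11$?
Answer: $29473$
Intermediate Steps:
$\left(-162\right) \left(-182\right) + A \left(14 - 15\right) = \left(-162\right) \left(-182\right) + 11 \left(14 - 15\right) = 29484 + 11 \left(-1\right) = 29484 - 11 = 29473$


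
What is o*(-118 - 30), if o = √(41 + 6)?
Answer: -148*√47 ≈ -1014.6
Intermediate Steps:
o = √47 ≈ 6.8557
o*(-118 - 30) = √47*(-118 - 30) = √47*(-148) = -148*√47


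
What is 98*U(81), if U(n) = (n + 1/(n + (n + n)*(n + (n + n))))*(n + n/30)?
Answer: 4853520952/7305 ≈ 6.6441e+5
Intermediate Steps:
U(n) = 31*n*(n + 1/(n + 6*n²))/30 (U(n) = (n + 1/(n + (2*n)*(n + 2*n)))*(n + n*(1/30)) = (n + 1/(n + (2*n)*(3*n)))*(n + n/30) = (n + 1/(n + 6*n²))*(31*n/30) = 31*n*(n + 1/(n + 6*n²))/30)
98*U(81) = 98*(31*(1 + 81² + 6*81³)/(30*(1 + 6*81))) = 98*(31*(1 + 6561 + 6*531441)/(30*(1 + 486))) = 98*((31/30)*(1 + 6561 + 3188646)/487) = 98*((31/30)*(1/487)*3195208) = 98*(49525724/7305) = 4853520952/7305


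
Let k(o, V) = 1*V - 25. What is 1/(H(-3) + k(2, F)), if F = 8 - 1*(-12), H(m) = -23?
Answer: -1/28 ≈ -0.035714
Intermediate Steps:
F = 20 (F = 8 + 12 = 20)
k(o, V) = -25 + V (k(o, V) = V - 25 = -25 + V)
1/(H(-3) + k(2, F)) = 1/(-23 + (-25 + 20)) = 1/(-23 - 5) = 1/(-28) = -1/28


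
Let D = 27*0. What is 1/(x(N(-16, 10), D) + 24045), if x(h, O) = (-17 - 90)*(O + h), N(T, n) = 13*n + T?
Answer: 1/11847 ≈ 8.4409e-5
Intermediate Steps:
N(T, n) = T + 13*n
D = 0
x(h, O) = -107*O - 107*h (x(h, O) = -107*(O + h) = -107*O - 107*h)
1/(x(N(-16, 10), D) + 24045) = 1/((-107*0 - 107*(-16 + 13*10)) + 24045) = 1/((0 - 107*(-16 + 130)) + 24045) = 1/((0 - 107*114) + 24045) = 1/((0 - 12198) + 24045) = 1/(-12198 + 24045) = 1/11847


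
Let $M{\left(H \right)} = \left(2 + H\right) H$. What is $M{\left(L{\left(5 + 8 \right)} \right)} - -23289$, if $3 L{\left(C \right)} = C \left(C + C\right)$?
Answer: $\frac{325873}{9} \approx 36208.0$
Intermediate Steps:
$L{\left(C \right)} = \frac{2 C^{2}}{3}$ ($L{\left(C \right)} = \frac{C \left(C + C\right)}{3} = \frac{C 2 C}{3} = \frac{2 C^{2}}{3}$)
$M{\left(H \right)} = H \left(2 + H\right)$
$M{\left(L{\left(5 + 8 \right)} \right)} - -23289 = \frac{2 \left(5 + 8\right)^{2}}{3} \left(2 + \frac{2 \left(5 + 8\right)^{2}}{3}\right) - -23289 = \frac{2 \cdot 13^{2}}{3} \left(2 + \frac{2 \cdot 13^{2}}{3}\right) + 23289 = \frac{2}{3} \cdot 169 \left(2 + \frac{2}{3} \cdot 169\right) + 23289 = \frac{338 \left(2 + \frac{338}{3}\right)}{3} + 23289 = \frac{338}{3} \cdot \frac{344}{3} + 23289 = \frac{116272}{9} + 23289 = \frac{325873}{9}$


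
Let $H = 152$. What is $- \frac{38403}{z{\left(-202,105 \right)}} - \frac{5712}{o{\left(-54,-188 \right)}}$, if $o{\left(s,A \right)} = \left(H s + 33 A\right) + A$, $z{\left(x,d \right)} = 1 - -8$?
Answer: $- \frac{7786561}{1825} \approx -4266.6$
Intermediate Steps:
$z{\left(x,d \right)} = 9$ ($z{\left(x,d \right)} = 1 + 8 = 9$)
$o{\left(s,A \right)} = 34 A + 152 s$ ($o{\left(s,A \right)} = \left(152 s + 33 A\right) + A = \left(33 A + 152 s\right) + A = 34 A + 152 s$)
$- \frac{38403}{z{\left(-202,105 \right)}} - \frac{5712}{o{\left(-54,-188 \right)}} = - \frac{38403}{9} - \frac{5712}{34 \left(-188\right) + 152 \left(-54\right)} = \left(-38403\right) \frac{1}{9} - \frac{5712}{-6392 - 8208} = -4267 - \frac{5712}{-14600} = -4267 - - \frac{714}{1825} = -4267 + \frac{714}{1825} = - \frac{7786561}{1825}$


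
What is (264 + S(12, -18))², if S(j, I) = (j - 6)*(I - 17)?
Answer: 2916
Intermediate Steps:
S(j, I) = (-17 + I)*(-6 + j) (S(j, I) = (-6 + j)*(-17 + I) = (-17 + I)*(-6 + j))
(264 + S(12, -18))² = (264 + (102 - 17*12 - 6*(-18) - 18*12))² = (264 + (102 - 204 + 108 - 216))² = (264 - 210)² = 54² = 2916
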